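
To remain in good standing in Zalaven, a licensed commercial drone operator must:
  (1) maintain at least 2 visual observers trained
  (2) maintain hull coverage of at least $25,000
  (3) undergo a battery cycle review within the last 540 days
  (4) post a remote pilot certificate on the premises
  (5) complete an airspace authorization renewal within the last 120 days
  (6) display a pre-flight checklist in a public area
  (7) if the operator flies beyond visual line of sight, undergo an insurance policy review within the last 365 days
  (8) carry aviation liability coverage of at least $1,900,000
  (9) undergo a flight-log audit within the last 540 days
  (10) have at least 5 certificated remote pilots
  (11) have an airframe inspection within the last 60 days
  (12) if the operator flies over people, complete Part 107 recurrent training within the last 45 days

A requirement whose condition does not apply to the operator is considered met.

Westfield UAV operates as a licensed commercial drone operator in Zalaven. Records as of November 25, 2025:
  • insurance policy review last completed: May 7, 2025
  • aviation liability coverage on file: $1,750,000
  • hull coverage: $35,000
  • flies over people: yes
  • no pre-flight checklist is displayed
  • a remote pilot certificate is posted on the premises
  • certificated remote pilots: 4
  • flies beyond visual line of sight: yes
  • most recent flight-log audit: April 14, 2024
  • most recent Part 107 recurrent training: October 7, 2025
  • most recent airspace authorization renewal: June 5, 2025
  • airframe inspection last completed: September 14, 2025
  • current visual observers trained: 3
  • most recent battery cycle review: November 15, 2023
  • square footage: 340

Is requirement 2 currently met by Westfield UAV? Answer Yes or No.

Yes

2. hull coverage $35,000 ≥ $25,000 → met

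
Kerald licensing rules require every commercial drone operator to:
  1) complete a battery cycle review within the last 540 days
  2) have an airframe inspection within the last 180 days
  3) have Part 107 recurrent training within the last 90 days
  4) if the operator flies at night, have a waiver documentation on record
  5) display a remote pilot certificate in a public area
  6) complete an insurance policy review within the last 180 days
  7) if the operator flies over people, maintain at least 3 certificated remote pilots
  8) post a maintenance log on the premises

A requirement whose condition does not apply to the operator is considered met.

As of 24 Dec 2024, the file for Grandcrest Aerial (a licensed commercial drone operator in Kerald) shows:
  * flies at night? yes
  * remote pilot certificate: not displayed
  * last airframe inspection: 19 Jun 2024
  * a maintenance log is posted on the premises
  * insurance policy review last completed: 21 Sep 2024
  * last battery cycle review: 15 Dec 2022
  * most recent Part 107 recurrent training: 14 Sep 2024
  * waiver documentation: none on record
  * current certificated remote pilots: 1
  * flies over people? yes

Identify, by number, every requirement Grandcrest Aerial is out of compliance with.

1, 2, 3, 4, 5, 7

1. battery cycle review 740 days ago vs limit 540 → not met
2. airframe inspection 188 days ago vs limit 180 → not met
3. Part 107 recurrent training 101 days ago vs limit 90 → not met
4. condition 'flies at night' holds; waiver documentation absent → not met
5. remote pilot certificate absent → not met
6. insurance policy review 94 days ago vs limit 180 → met
7. condition 'flies over people' holds; certificated remote pilots 1 < 3 → not met
8. maintenance log present → met
Not met: 1, 2, 3, 4, 5, 7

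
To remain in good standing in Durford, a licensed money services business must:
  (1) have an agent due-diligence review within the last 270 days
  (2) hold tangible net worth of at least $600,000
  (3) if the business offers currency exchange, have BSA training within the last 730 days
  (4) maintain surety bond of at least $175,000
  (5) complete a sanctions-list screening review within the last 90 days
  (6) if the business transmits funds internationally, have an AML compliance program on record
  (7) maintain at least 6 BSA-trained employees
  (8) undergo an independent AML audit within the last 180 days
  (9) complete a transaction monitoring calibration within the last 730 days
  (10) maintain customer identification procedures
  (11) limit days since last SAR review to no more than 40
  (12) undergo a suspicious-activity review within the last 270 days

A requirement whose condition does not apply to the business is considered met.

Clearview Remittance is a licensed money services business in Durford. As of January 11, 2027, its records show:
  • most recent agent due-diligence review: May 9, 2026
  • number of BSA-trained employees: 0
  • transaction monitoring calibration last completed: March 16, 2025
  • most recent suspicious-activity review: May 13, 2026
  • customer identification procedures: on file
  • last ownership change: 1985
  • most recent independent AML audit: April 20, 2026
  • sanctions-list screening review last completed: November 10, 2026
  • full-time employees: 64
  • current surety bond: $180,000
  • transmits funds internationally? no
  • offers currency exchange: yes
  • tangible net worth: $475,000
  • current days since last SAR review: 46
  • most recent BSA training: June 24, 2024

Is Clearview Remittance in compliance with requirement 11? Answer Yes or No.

11. days since last SAR review 46 > 40 → not met

No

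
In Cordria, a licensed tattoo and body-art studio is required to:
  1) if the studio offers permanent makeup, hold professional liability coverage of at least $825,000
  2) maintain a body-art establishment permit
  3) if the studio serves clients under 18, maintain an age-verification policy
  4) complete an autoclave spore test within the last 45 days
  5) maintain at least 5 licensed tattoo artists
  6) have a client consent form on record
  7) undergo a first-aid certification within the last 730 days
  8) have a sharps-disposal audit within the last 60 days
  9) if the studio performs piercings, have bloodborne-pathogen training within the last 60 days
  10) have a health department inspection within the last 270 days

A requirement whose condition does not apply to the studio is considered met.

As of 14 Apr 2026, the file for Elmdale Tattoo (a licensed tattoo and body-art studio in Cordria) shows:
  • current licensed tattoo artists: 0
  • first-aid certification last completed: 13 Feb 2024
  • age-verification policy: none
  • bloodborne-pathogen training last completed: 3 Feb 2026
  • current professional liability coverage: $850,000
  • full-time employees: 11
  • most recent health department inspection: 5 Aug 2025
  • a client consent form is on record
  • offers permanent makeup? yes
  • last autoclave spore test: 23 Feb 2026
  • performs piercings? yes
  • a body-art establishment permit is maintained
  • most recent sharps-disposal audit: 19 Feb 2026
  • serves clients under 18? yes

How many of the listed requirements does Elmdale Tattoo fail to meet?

1. condition 'offers permanent makeup' holds; professional liability coverage $850,000 ≥ $825,000 → met
2. body-art establishment permit present → met
3. condition 'serves clients under 18' holds; age-verification policy absent → not met
4. autoclave spore test 50 days ago vs limit 45 → not met
5. licensed tattoo artists 0 < 5 → not met
6. client consent form present → met
7. first-aid certification 791 days ago vs limit 730 → not met
8. sharps-disposal audit 54 days ago vs limit 60 → met
9. condition 'performs piercings' holds; bloodborne-pathogen training 70 days ago vs limit 60 → not met
10. health department inspection 252 days ago vs limit 270 → met
Not met: 5 of 10

5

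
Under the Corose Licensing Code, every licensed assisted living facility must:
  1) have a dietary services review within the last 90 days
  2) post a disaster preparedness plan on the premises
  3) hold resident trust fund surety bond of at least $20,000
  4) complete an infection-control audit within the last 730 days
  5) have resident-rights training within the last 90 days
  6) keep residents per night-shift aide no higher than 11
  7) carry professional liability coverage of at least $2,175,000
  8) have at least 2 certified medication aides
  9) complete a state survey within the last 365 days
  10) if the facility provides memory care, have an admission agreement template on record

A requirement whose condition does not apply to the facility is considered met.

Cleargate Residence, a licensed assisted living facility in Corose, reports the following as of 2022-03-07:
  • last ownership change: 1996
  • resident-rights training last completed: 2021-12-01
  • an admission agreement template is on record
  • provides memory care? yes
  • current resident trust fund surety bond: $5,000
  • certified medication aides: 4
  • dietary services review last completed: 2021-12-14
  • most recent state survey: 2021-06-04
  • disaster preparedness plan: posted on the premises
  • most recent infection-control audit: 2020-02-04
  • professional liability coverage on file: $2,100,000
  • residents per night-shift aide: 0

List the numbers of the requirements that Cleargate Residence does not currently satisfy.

3, 4, 5, 7

1. dietary services review 83 days ago vs limit 90 → met
2. disaster preparedness plan present → met
3. resident trust fund surety bond $5,000 < $20,000 → not met
4. infection-control audit 762 days ago vs limit 730 → not met
5. resident-rights training 96 days ago vs limit 90 → not met
6. residents per night-shift aide 0 ≤ 11 → met
7. professional liability coverage $2,100,000 < $2,175,000 → not met
8. certified medication aides 4 ≥ 2 → met
9. state survey 276 days ago vs limit 365 → met
10. condition 'provides memory care' holds; admission agreement template present → met
Not met: 3, 4, 5, 7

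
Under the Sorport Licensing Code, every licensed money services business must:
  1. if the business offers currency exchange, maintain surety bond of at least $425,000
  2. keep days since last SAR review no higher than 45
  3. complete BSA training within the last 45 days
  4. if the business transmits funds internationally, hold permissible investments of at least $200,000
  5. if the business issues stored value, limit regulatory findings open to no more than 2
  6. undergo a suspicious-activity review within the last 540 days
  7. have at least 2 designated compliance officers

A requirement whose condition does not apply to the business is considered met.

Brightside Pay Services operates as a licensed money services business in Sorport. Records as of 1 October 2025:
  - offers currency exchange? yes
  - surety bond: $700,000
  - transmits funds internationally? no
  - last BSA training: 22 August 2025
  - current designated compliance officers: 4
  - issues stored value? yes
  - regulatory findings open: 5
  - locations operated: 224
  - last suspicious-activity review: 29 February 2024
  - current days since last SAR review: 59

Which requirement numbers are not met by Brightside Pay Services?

1. condition 'offers currency exchange' holds; surety bond $700,000 ≥ $425,000 → met
2. days since last SAR review 59 > 45 → not met
3. BSA training 40 days ago vs limit 45 → met
4. condition 'transmits funds internationally' does not hold → requirement n/a → met
5. condition 'issues stored value' holds; regulatory findings open 5 > 2 → not met
6. suspicious-activity review 580 days ago vs limit 540 → not met
7. designated compliance officers 4 ≥ 2 → met
Not met: 2, 5, 6

2, 5, 6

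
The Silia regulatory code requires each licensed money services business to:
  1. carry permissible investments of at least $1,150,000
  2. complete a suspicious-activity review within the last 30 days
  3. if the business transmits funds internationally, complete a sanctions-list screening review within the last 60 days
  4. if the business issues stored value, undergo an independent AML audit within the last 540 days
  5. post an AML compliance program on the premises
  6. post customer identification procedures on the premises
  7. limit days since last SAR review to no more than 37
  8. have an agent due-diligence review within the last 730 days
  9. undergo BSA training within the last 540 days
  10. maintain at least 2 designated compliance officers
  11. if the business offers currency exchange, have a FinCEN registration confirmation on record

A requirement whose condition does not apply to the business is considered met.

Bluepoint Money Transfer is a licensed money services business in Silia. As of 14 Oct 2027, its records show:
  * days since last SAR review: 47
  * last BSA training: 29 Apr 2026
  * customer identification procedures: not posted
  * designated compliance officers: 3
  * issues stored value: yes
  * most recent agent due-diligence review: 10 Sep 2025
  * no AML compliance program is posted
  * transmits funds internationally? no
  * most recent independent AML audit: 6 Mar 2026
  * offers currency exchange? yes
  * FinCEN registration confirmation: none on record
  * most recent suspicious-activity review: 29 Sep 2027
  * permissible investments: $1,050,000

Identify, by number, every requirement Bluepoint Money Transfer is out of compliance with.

1, 4, 5, 6, 7, 8, 11

1. permissible investments $1,050,000 < $1,150,000 → not met
2. suspicious-activity review 15 days ago vs limit 30 → met
3. condition 'transmits funds internationally' does not hold → requirement n/a → met
4. condition 'issues stored value' holds; independent AML audit 587 days ago vs limit 540 → not met
5. AML compliance program absent → not met
6. customer identification procedures absent → not met
7. days since last SAR review 47 > 37 → not met
8. agent due-diligence review 764 days ago vs limit 730 → not met
9. BSA training 533 days ago vs limit 540 → met
10. designated compliance officers 3 ≥ 2 → met
11. condition 'offers currency exchange' holds; FinCEN registration confirmation absent → not met
Not met: 1, 4, 5, 6, 7, 8, 11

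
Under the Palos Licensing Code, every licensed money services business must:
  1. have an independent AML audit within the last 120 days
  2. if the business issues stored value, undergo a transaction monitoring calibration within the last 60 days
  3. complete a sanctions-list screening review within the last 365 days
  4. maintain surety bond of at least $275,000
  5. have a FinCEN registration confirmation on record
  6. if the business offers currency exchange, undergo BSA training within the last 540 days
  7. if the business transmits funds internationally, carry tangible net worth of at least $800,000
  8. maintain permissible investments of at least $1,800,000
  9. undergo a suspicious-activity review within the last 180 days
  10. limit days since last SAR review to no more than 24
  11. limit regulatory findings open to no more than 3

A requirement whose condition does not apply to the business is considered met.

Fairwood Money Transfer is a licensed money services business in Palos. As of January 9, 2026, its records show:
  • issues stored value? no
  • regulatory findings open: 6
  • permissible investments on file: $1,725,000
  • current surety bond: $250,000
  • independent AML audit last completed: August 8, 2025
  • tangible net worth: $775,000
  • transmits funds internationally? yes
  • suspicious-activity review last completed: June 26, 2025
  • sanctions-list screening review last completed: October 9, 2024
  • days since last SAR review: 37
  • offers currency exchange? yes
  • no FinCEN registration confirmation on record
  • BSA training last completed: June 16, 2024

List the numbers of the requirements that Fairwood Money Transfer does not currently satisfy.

1, 3, 4, 5, 6, 7, 8, 9, 10, 11

1. independent AML audit 154 days ago vs limit 120 → not met
2. condition 'issues stored value' does not hold → requirement n/a → met
3. sanctions-list screening review 457 days ago vs limit 365 → not met
4. surety bond $250,000 < $275,000 → not met
5. FinCEN registration confirmation absent → not met
6. condition 'offers currency exchange' holds; BSA training 572 days ago vs limit 540 → not met
7. condition 'transmits funds internationally' holds; tangible net worth $775,000 < $800,000 → not met
8. permissible investments $1,725,000 < $1,800,000 → not met
9. suspicious-activity review 197 days ago vs limit 180 → not met
10. days since last SAR review 37 > 24 → not met
11. regulatory findings open 6 > 3 → not met
Not met: 1, 3, 4, 5, 6, 7, 8, 9, 10, 11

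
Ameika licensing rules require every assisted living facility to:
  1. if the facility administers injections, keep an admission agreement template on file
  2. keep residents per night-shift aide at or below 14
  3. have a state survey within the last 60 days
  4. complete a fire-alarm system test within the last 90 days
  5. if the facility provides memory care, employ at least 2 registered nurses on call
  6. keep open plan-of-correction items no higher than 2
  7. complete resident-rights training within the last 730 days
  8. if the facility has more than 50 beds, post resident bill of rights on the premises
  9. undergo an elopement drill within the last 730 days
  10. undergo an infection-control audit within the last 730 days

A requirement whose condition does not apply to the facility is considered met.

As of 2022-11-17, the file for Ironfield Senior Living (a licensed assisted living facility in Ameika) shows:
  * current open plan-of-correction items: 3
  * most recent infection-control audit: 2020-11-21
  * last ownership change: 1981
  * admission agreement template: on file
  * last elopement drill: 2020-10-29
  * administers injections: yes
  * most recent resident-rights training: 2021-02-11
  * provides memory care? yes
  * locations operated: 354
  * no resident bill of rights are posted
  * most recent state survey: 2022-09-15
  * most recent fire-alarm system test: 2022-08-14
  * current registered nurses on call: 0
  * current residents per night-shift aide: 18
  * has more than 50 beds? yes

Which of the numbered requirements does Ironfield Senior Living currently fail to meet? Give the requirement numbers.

1. condition 'administers injections' holds; admission agreement template present → met
2. residents per night-shift aide 18 > 14 → not met
3. state survey 63 days ago vs limit 60 → not met
4. fire-alarm system test 95 days ago vs limit 90 → not met
5. condition 'provides memory care' holds; registered nurses on call 0 < 2 → not met
6. open plan-of-correction items 3 > 2 → not met
7. resident-rights training 644 days ago vs limit 730 → met
8. condition 'has more than 50 beds' holds; resident bill of rights absent → not met
9. elopement drill 749 days ago vs limit 730 → not met
10. infection-control audit 726 days ago vs limit 730 → met
Not met: 2, 3, 4, 5, 6, 8, 9

2, 3, 4, 5, 6, 8, 9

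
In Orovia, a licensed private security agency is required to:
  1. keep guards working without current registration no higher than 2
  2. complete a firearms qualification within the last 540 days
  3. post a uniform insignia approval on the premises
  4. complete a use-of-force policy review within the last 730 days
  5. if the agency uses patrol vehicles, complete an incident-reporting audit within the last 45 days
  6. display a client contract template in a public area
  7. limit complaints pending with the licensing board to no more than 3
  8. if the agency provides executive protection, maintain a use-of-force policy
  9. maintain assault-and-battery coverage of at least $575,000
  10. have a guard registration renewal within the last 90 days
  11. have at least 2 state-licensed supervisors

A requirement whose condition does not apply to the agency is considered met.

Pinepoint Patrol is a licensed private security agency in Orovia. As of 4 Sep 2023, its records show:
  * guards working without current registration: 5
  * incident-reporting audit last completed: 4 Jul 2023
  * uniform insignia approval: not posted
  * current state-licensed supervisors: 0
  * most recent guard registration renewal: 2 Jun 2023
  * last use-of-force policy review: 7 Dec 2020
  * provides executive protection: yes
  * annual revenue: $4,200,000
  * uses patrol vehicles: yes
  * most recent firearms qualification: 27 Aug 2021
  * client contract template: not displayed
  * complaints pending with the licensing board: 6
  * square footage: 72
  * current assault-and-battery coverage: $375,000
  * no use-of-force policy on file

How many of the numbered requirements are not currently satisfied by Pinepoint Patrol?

1. guards working without current registration 5 > 2 → not met
2. firearms qualification 738 days ago vs limit 540 → not met
3. uniform insignia approval absent → not met
4. use-of-force policy review 1001 days ago vs limit 730 → not met
5. condition 'uses patrol vehicles' holds; incident-reporting audit 62 days ago vs limit 45 → not met
6. client contract template absent → not met
7. complaints pending with the licensing board 6 > 3 → not met
8. condition 'provides executive protection' holds; use-of-force policy absent → not met
9. assault-and-battery coverage $375,000 < $575,000 → not met
10. guard registration renewal 94 days ago vs limit 90 → not met
11. state-licensed supervisors 0 < 2 → not met
Not met: 11 of 11

11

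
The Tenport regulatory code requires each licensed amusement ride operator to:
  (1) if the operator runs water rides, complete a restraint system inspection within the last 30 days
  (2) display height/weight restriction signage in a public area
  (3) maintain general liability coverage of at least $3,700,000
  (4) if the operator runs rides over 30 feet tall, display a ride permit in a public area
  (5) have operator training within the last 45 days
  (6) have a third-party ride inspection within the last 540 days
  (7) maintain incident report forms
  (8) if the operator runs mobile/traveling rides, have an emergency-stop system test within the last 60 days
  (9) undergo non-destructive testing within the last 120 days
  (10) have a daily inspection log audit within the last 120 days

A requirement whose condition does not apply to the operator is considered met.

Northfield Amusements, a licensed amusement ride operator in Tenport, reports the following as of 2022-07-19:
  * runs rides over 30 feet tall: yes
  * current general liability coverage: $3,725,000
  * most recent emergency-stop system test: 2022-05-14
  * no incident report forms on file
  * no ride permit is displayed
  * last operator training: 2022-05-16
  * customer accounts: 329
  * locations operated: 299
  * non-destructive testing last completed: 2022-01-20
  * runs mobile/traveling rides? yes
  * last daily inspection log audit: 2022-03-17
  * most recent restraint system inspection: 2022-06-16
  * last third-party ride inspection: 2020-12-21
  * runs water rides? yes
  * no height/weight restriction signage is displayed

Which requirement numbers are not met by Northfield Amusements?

1. condition 'runs water rides' holds; restraint system inspection 33 days ago vs limit 30 → not met
2. height/weight restriction signage absent → not met
3. general liability coverage $3,725,000 ≥ $3,700,000 → met
4. condition 'runs rides over 30 feet tall' holds; ride permit absent → not met
5. operator training 64 days ago vs limit 45 → not met
6. third-party ride inspection 575 days ago vs limit 540 → not met
7. incident report forms absent → not met
8. condition 'runs mobile/traveling rides' holds; emergency-stop system test 66 days ago vs limit 60 → not met
9. non-destructive testing 180 days ago vs limit 120 → not met
10. daily inspection log audit 124 days ago vs limit 120 → not met
Not met: 1, 2, 4, 5, 6, 7, 8, 9, 10

1, 2, 4, 5, 6, 7, 8, 9, 10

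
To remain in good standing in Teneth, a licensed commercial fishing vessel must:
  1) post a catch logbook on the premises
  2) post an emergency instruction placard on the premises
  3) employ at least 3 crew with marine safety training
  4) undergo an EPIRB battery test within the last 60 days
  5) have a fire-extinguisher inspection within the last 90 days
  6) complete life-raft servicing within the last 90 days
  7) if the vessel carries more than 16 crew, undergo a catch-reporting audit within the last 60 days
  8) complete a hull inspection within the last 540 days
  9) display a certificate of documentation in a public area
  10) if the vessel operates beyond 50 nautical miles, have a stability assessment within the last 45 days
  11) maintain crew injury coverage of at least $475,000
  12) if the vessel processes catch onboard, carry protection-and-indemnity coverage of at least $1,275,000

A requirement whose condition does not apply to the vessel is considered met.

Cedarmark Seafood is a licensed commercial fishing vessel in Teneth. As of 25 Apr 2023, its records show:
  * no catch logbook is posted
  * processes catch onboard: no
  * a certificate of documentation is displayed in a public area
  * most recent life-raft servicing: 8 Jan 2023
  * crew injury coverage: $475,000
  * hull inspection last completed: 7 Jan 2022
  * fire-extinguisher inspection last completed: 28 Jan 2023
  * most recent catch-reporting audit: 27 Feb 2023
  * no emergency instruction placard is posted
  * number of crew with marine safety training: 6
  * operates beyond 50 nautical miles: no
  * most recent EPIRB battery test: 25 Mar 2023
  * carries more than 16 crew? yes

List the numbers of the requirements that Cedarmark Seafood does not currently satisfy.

1. catch logbook absent → not met
2. emergency instruction placard absent → not met
3. crew with marine safety training 6 ≥ 3 → met
4. EPIRB battery test 31 days ago vs limit 60 → met
5. fire-extinguisher inspection 87 days ago vs limit 90 → met
6. life-raft servicing 107 days ago vs limit 90 → not met
7. condition 'carries more than 16 crew' holds; catch-reporting audit 57 days ago vs limit 60 → met
8. hull inspection 473 days ago vs limit 540 → met
9. certificate of documentation present → met
10. condition 'operates beyond 50 nautical miles' does not hold → requirement n/a → met
11. crew injury coverage $475,000 ≥ $475,000 → met
12. condition 'processes catch onboard' does not hold → requirement n/a → met
Not met: 1, 2, 6

1, 2, 6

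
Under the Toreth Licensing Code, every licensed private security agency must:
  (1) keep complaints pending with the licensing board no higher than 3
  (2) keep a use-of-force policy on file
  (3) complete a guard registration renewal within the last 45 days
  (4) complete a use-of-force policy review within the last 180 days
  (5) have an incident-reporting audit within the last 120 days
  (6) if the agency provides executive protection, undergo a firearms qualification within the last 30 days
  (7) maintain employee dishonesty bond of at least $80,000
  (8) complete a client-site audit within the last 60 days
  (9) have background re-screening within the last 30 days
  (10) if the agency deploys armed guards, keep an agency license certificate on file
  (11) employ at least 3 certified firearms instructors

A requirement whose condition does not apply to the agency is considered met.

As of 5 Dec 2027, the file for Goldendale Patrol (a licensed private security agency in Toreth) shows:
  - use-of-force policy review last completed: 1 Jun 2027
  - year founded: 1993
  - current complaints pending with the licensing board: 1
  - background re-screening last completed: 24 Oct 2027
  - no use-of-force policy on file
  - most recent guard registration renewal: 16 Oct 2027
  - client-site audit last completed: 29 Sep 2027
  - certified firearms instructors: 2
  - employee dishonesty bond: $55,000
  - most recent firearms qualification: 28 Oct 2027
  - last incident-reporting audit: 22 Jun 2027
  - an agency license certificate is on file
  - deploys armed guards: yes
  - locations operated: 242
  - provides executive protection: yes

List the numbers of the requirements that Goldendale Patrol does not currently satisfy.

1. complaints pending with the licensing board 1 ≤ 3 → met
2. use-of-force policy absent → not met
3. guard registration renewal 50 days ago vs limit 45 → not met
4. use-of-force policy review 187 days ago vs limit 180 → not met
5. incident-reporting audit 166 days ago vs limit 120 → not met
6. condition 'provides executive protection' holds; firearms qualification 38 days ago vs limit 30 → not met
7. employee dishonesty bond $55,000 < $80,000 → not met
8. client-site audit 67 days ago vs limit 60 → not met
9. background re-screening 42 days ago vs limit 30 → not met
10. condition 'deploys armed guards' holds; agency license certificate present → met
11. certified firearms instructors 2 < 3 → not met
Not met: 2, 3, 4, 5, 6, 7, 8, 9, 11

2, 3, 4, 5, 6, 7, 8, 9, 11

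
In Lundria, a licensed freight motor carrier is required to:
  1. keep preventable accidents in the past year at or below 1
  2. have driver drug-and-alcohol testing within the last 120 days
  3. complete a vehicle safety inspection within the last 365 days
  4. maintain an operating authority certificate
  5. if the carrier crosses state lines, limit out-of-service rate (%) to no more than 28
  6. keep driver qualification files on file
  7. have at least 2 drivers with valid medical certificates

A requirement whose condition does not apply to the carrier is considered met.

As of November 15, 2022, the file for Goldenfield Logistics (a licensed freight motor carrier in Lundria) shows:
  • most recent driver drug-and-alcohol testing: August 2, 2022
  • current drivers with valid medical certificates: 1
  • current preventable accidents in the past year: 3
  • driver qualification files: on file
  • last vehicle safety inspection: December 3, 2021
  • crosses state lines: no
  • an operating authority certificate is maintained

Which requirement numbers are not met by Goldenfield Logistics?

1. preventable accidents in the past year 3 > 1 → not met
2. driver drug-and-alcohol testing 105 days ago vs limit 120 → met
3. vehicle safety inspection 347 days ago vs limit 365 → met
4. operating authority certificate present → met
5. condition 'crosses state lines' does not hold → requirement n/a → met
6. driver qualification files present → met
7. drivers with valid medical certificates 1 < 2 → not met
Not met: 1, 7

1, 7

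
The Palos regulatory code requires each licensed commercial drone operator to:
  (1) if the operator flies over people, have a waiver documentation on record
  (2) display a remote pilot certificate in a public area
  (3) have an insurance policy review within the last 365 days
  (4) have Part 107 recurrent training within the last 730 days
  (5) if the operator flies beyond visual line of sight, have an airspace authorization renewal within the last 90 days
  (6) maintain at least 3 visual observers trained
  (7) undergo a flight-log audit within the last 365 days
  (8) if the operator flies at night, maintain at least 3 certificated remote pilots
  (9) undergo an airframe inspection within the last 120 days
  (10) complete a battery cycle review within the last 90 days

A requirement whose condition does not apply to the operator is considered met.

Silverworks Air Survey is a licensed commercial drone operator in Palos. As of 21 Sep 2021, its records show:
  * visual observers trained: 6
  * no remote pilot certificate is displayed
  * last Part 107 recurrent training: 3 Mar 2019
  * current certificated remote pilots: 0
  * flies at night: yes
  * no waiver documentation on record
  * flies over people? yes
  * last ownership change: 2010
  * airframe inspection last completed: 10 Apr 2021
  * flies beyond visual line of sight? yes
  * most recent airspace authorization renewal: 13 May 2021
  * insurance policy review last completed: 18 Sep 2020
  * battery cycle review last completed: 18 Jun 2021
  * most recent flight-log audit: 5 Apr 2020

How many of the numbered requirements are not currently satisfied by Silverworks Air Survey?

9

1. condition 'flies over people' holds; waiver documentation absent → not met
2. remote pilot certificate absent → not met
3. insurance policy review 368 days ago vs limit 365 → not met
4. Part 107 recurrent training 933 days ago vs limit 730 → not met
5. condition 'flies beyond visual line of sight' holds; airspace authorization renewal 131 days ago vs limit 90 → not met
6. visual observers trained 6 ≥ 3 → met
7. flight-log audit 534 days ago vs limit 365 → not met
8. condition 'flies at night' holds; certificated remote pilots 0 < 3 → not met
9. airframe inspection 164 days ago vs limit 120 → not met
10. battery cycle review 95 days ago vs limit 90 → not met
Not met: 9 of 10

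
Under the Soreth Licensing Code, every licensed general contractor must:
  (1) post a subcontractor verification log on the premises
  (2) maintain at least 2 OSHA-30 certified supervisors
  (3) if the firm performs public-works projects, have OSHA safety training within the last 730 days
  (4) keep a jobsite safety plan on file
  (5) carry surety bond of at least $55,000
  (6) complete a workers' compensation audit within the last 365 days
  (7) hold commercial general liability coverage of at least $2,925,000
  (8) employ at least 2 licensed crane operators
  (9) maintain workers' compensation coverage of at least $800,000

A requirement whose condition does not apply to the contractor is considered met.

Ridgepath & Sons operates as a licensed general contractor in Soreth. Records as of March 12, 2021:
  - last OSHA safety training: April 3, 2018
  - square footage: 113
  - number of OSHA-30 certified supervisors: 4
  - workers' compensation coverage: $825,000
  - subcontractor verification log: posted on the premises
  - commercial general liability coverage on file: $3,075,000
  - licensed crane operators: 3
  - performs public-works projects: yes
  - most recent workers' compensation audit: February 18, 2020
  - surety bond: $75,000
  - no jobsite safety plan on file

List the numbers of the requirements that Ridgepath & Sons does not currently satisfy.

3, 4, 6

1. subcontractor verification log present → met
2. OSHA-30 certified supervisors 4 ≥ 2 → met
3. condition 'performs public-works projects' holds; OSHA safety training 1074 days ago vs limit 730 → not met
4. jobsite safety plan absent → not met
5. surety bond $75,000 ≥ $55,000 → met
6. workers' compensation audit 388 days ago vs limit 365 → not met
7. commercial general liability coverage $3,075,000 ≥ $2,925,000 → met
8. licensed crane operators 3 ≥ 2 → met
9. workers' compensation coverage $825,000 ≥ $800,000 → met
Not met: 3, 4, 6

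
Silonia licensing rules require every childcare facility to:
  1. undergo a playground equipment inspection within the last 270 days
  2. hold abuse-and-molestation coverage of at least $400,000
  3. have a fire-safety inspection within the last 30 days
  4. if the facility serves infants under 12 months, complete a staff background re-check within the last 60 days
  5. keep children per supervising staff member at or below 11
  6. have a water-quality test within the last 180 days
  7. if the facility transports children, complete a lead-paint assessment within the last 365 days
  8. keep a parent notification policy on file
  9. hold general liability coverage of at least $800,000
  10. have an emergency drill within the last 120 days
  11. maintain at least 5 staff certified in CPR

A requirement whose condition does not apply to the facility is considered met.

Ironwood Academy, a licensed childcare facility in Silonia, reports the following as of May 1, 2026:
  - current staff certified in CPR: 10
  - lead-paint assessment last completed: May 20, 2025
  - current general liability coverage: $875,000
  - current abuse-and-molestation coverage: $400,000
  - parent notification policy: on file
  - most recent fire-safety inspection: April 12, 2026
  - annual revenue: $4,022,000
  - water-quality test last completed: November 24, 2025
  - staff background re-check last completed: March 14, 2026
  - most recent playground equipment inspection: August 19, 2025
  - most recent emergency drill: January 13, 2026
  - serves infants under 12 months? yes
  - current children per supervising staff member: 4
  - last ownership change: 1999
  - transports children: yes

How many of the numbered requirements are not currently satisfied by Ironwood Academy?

1. playground equipment inspection 255 days ago vs limit 270 → met
2. abuse-and-molestation coverage $400,000 ≥ $400,000 → met
3. fire-safety inspection 19 days ago vs limit 30 → met
4. condition 'serves infants under 12 months' holds; staff background re-check 48 days ago vs limit 60 → met
5. children per supervising staff member 4 ≤ 11 → met
6. water-quality test 158 days ago vs limit 180 → met
7. condition 'transports children' holds; lead-paint assessment 346 days ago vs limit 365 → met
8. parent notification policy present → met
9. general liability coverage $875,000 ≥ $800,000 → met
10. emergency drill 108 days ago vs limit 120 → met
11. staff certified in CPR 10 ≥ 5 → met
Not met: 0 of 11

0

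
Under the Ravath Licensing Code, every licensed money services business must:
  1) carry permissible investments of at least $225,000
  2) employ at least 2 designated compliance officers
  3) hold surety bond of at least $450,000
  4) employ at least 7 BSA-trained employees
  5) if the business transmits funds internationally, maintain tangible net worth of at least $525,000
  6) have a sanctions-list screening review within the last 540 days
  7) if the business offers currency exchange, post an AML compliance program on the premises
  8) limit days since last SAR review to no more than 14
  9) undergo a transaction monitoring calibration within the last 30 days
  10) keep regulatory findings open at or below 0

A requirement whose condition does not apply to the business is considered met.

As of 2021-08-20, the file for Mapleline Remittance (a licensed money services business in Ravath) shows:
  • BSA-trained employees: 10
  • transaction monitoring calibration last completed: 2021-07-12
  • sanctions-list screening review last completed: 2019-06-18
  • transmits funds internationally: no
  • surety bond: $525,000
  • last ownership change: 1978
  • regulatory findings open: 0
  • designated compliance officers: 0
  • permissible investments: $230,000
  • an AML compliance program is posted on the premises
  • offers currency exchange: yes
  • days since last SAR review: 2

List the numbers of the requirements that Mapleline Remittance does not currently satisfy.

2, 6, 9

1. permissible investments $230,000 ≥ $225,000 → met
2. designated compliance officers 0 < 2 → not met
3. surety bond $525,000 ≥ $450,000 → met
4. BSA-trained employees 10 ≥ 7 → met
5. condition 'transmits funds internationally' does not hold → requirement n/a → met
6. sanctions-list screening review 794 days ago vs limit 540 → not met
7. condition 'offers currency exchange' holds; AML compliance program present → met
8. days since last SAR review 2 ≤ 14 → met
9. transaction monitoring calibration 39 days ago vs limit 30 → not met
10. regulatory findings open 0 ≤ 0 → met
Not met: 2, 6, 9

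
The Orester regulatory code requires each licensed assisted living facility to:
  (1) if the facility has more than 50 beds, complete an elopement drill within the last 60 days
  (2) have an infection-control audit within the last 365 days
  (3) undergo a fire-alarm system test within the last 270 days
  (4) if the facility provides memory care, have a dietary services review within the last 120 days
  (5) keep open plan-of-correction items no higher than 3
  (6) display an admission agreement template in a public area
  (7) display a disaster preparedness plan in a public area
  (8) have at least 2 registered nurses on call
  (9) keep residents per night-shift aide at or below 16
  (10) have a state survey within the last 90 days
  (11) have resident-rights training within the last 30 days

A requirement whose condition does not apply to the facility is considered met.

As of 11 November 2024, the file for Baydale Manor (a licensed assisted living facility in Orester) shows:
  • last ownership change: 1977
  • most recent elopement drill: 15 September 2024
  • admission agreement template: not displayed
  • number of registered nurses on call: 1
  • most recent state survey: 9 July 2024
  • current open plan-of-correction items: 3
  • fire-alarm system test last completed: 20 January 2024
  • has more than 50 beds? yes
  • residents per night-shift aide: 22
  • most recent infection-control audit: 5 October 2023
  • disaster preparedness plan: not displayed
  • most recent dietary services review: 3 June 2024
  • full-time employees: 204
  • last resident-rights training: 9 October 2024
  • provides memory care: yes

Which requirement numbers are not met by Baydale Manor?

2, 3, 4, 6, 7, 8, 9, 10, 11

1. condition 'has more than 50 beds' holds; elopement drill 57 days ago vs limit 60 → met
2. infection-control audit 403 days ago vs limit 365 → not met
3. fire-alarm system test 296 days ago vs limit 270 → not met
4. condition 'provides memory care' holds; dietary services review 161 days ago vs limit 120 → not met
5. open plan-of-correction items 3 ≤ 3 → met
6. admission agreement template absent → not met
7. disaster preparedness plan absent → not met
8. registered nurses on call 1 < 2 → not met
9. residents per night-shift aide 22 > 16 → not met
10. state survey 125 days ago vs limit 90 → not met
11. resident-rights training 33 days ago vs limit 30 → not met
Not met: 2, 3, 4, 6, 7, 8, 9, 10, 11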